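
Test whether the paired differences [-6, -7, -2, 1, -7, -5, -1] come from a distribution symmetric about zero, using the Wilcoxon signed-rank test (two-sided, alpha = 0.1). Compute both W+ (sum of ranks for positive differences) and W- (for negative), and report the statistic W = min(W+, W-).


Step 1: Drop any zero differences (none here) and take |d_i|.
|d| = [6, 7, 2, 1, 7, 5, 1]
Step 2: Midrank |d_i| (ties get averaged ranks).
ranks: |6|->5, |7|->6.5, |2|->3, |1|->1.5, |7|->6.5, |5|->4, |1|->1.5
Step 3: Attach original signs; sum ranks with positive sign and with negative sign.
W+ = 1.5 = 1.5
W- = 5 + 6.5 + 3 + 6.5 + 4 + 1.5 = 26.5
(Check: W+ + W- = 28 should equal n(n+1)/2 = 28.)
Step 4: Test statistic W = min(W+, W-) = 1.5.
Step 5: Ties in |d|, so use the tie-corrected normal approximation.
        E[W] = n(n+1)/4 = 7*8/4 = 14.
        Tie groups: |d|=1 (t=2), |d|=7 (t=2); sum(t^3 - t) = 12.
        Var[W] = n(n+1)(2n+1)/24 - sum(t^3-t)/48 = 840/24 - 12/48 = 34.75.
        z = (W - E[W]) / sqrt(Var[W]) = (1.5 - 14) / 5.8949 = -2.1205.
        Two-sided p = 2*Phi(z) = 0.033966.
Step 6: alpha = 0.1. reject H0.

W+ = 1.5, W- = 26.5, W = min = 1.5, p = 0.033966, reject H0.


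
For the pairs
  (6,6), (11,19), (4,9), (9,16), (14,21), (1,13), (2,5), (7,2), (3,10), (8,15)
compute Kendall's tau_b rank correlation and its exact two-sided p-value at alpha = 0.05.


Step 1: Enumerate the 45 unordered pairs (i,j) with i<j and classify each by sign(x_j-x_i) * sign(y_j-y_i).
  (1,2):dx=+5,dy=+13->C; (1,3):dx=-2,dy=+3->D; (1,4):dx=+3,dy=+10->C; (1,5):dx=+8,dy=+15->C
  (1,6):dx=-5,dy=+7->D; (1,7):dx=-4,dy=-1->C; (1,8):dx=+1,dy=-4->D; (1,9):dx=-3,dy=+4->D
  (1,10):dx=+2,dy=+9->C; (2,3):dx=-7,dy=-10->C; (2,4):dx=-2,dy=-3->C; (2,5):dx=+3,dy=+2->C
  (2,6):dx=-10,dy=-6->C; (2,7):dx=-9,dy=-14->C; (2,8):dx=-4,dy=-17->C; (2,9):dx=-8,dy=-9->C
  (2,10):dx=-3,dy=-4->C; (3,4):dx=+5,dy=+7->C; (3,5):dx=+10,dy=+12->C; (3,6):dx=-3,dy=+4->D
  (3,7):dx=-2,dy=-4->C; (3,8):dx=+3,dy=-7->D; (3,9):dx=-1,dy=+1->D; (3,10):dx=+4,dy=+6->C
  (4,5):dx=+5,dy=+5->C; (4,6):dx=-8,dy=-3->C; (4,7):dx=-7,dy=-11->C; (4,8):dx=-2,dy=-14->C
  (4,9):dx=-6,dy=-6->C; (4,10):dx=-1,dy=-1->C; (5,6):dx=-13,dy=-8->C; (5,7):dx=-12,dy=-16->C
  (5,8):dx=-7,dy=-19->C; (5,9):dx=-11,dy=-11->C; (5,10):dx=-6,dy=-6->C; (6,7):dx=+1,dy=-8->D
  (6,8):dx=+6,dy=-11->D; (6,9):dx=+2,dy=-3->D; (6,10):dx=+7,dy=+2->C; (7,8):dx=+5,dy=-3->D
  (7,9):dx=+1,dy=+5->C; (7,10):dx=+6,dy=+10->C; (8,9):dx=-4,dy=+8->D; (8,10):dx=+1,dy=+13->C
  (9,10):dx=+5,dy=+5->C
Step 2: C = 33, D = 12, total pairs = 45.
Step 3: tau = (C - D)/(n(n-1)/2) = (33 - 12)/45 = 0.466667.
Step 4: Exact two-sided p-value (enumerate n! = 3628800 permutations of y under H0): p = 0.072550.
Step 5: alpha = 0.05. fail to reject H0.

tau_b = 0.4667 (C=33, D=12), p = 0.072550, fail to reject H0.


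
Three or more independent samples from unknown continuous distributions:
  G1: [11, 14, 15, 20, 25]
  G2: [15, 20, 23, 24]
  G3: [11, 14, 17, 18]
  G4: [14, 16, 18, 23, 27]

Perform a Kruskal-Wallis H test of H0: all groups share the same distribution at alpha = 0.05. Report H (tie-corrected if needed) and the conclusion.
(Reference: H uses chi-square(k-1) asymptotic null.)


Step 1: Combine all N = 18 observations and assign midranks.
sorted (value, group, rank): (11,G1,1.5), (11,G3,1.5), (14,G1,4), (14,G3,4), (14,G4,4), (15,G1,6.5), (15,G2,6.5), (16,G4,8), (17,G3,9), (18,G3,10.5), (18,G4,10.5), (20,G1,12.5), (20,G2,12.5), (23,G2,14.5), (23,G4,14.5), (24,G2,16), (25,G1,17), (27,G4,18)
Step 2: Sum ranks within each group.
R_1 = 41.5 (n_1 = 5)
R_2 = 49.5 (n_2 = 4)
R_3 = 25 (n_3 = 4)
R_4 = 55 (n_4 = 5)
Step 3: H = 12/(N(N+1)) * sum(R_i^2/n_i) - 3(N+1)
     = 12/(18*19) * (41.5^2/5 + 49.5^2/4 + 25^2/4 + 55^2/5) - 3*19
     = 0.035088 * 1718.26 - 57
     = 3.289912.
Step 4: Ties present; correction factor C = 1 - 54/(18^3 - 18) = 0.990712. Corrected H = 3.289912 / 0.990712 = 3.320755.
Step 5: Under H0, H ~ chi^2(3); p-value = 0.344764.
Step 6: alpha = 0.05. fail to reject H0.

H = 3.3208, df = 3, p = 0.344764, fail to reject H0.


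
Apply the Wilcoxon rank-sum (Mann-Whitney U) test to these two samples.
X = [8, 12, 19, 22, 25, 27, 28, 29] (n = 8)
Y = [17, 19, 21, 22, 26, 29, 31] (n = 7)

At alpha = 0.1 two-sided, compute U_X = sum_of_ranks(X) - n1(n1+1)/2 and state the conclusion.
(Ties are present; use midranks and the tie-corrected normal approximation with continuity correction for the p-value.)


Step 1: Combine and sort all 15 observations; assign midranks.
sorted (value, group): (8,X), (12,X), (17,Y), (19,X), (19,Y), (21,Y), (22,X), (22,Y), (25,X), (26,Y), (27,X), (28,X), (29,X), (29,Y), (31,Y)
ranks: 8->1, 12->2, 17->3, 19->4.5, 19->4.5, 21->6, 22->7.5, 22->7.5, 25->9, 26->10, 27->11, 28->12, 29->13.5, 29->13.5, 31->15
Step 2: Rank sum for X: R1 = 1 + 2 + 4.5 + 7.5 + 9 + 11 + 12 + 13.5 = 60.5.
Step 3: U_X = R1 - n1(n1+1)/2 = 60.5 - 8*9/2 = 60.5 - 36 = 24.5.
       U_Y = n1*n2 - U_X = 56 - 24.5 = 31.5.
Step 4: Ties are present, so use the tie-corrected normal approximation (with continuity correction) for the p-value.
Step 5: p-value = 0.727753; compare to alpha = 0.1. fail to reject H0.

U_X = 24.5, p = 0.727753, fail to reject H0 at alpha = 0.1.


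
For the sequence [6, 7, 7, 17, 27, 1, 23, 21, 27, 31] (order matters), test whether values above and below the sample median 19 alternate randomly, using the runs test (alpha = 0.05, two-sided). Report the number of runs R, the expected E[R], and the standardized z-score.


Step 1: Compute median = 19; label A = above, B = below.
Labels in order: BBBBABAAAA  (n_A = 5, n_B = 5)
Step 2: Count runs R = 4.
Step 3: Under H0 (random ordering), E[R] = 2*n_A*n_B/(n_A+n_B) + 1 = 2*5*5/10 + 1 = 6.0000.
        Var[R] = 2*n_A*n_B*(2*n_A*n_B - n_A - n_B) / ((n_A+n_B)^2 * (n_A+n_B-1)) = 2000/900 = 2.2222.
        SD[R] = 1.4907.
Step 4: Continuity-corrected z = (R + 0.5 - E[R]) / SD[R] = (4 + 0.5 - 6.0000) / 1.4907 = -1.0062.
Step 5: Two-sided p-value via normal approximation = 2*(1 - Phi(|z|)) = 0.314305.
Step 6: alpha = 0.05. fail to reject H0.

R = 4, z = -1.0062, p = 0.314305, fail to reject H0.


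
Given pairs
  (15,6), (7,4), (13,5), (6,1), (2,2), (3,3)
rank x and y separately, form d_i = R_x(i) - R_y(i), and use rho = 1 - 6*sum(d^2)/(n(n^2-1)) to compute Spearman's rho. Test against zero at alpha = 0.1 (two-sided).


Step 1: Rank x and y separately (midranks; no ties here).
rank(x): 15->6, 7->4, 13->5, 6->3, 2->1, 3->2
rank(y): 6->6, 4->4, 5->5, 1->1, 2->2, 3->3
Step 2: d_i = R_x(i) - R_y(i); compute d_i^2.
  (6-6)^2=0, (4-4)^2=0, (5-5)^2=0, (3-1)^2=4, (1-2)^2=1, (2-3)^2=1
sum(d^2) = 6.
Step 3: rho = 1 - 6*6 / (6*(6^2 - 1)) = 1 - 36/210 = 0.828571.
Step 4: Under H0, t = rho * sqrt((n-2)/(1-rho^2)) = 2.9598 ~ t(4).
Step 5: Two-sided p-value from the t-distribution with 4 df = 0.041563.
Step 6: alpha = 0.1. reject H0.

rho = 0.8286, p = 0.041563, reject H0 at alpha = 0.1.


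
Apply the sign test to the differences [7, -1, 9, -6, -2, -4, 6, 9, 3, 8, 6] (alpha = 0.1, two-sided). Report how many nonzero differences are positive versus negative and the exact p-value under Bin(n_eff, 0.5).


Step 1: Discard zero differences. Original n = 11; n_eff = number of nonzero differences = 11.
Nonzero differences (with sign): +7, -1, +9, -6, -2, -4, +6, +9, +3, +8, +6
Step 2: Count signs: positive = 7, negative = 4.
Step 3: Under H0: P(positive) = 0.5, so the number of positives S ~ Bin(11, 0.5).
Step 4: Two-sided exact p-value = sum of Bin(11,0.5) probabilities at or below the observed probability = 0.548828.
Step 5: alpha = 0.1. fail to reject H0.

n_eff = 11, pos = 7, neg = 4, p = 0.548828, fail to reject H0.


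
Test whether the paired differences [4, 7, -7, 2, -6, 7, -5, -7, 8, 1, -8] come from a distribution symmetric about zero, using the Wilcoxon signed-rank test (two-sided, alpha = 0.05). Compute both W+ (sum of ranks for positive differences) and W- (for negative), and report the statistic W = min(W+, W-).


Step 1: Drop any zero differences (none here) and take |d_i|.
|d| = [4, 7, 7, 2, 6, 7, 5, 7, 8, 1, 8]
Step 2: Midrank |d_i| (ties get averaged ranks).
ranks: |4|->3, |7|->7.5, |7|->7.5, |2|->2, |6|->5, |7|->7.5, |5|->4, |7|->7.5, |8|->10.5, |1|->1, |8|->10.5
Step 3: Attach original signs; sum ranks with positive sign and with negative sign.
W+ = 3 + 7.5 + 2 + 7.5 + 10.5 + 1 = 31.5
W- = 7.5 + 5 + 4 + 7.5 + 10.5 = 34.5
(Check: W+ + W- = 66 should equal n(n+1)/2 = 66.)
Step 4: Test statistic W = min(W+, W-) = 31.5.
Step 5: Ties in |d|, so use the tie-corrected normal approximation.
        E[W] = n(n+1)/4 = 11*12/4 = 33.
        Tie groups: |d|=7 (t=4), |d|=8 (t=2); sum(t^3 - t) = 66.
        Var[W] = n(n+1)(2n+1)/24 - sum(t^3-t)/48 = 3036/24 - 66/48 = 125.125.
        z = (W - E[W]) / sqrt(Var[W]) = (31.5 - 33) / 11.1859 = -0.1341.
        Two-sided p = 2*Phi(z) = 0.893326.
Step 6: alpha = 0.05. fail to reject H0.

W+ = 31.5, W- = 34.5, W = min = 31.5, p = 0.893326, fail to reject H0.


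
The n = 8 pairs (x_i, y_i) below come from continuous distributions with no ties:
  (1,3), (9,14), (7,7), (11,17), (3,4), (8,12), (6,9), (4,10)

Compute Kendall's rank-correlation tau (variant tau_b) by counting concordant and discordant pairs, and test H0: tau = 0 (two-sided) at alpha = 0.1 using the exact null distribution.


Step 1: Enumerate the 28 unordered pairs (i,j) with i<j and classify each by sign(x_j-x_i) * sign(y_j-y_i).
  (1,2):dx=+8,dy=+11->C; (1,3):dx=+6,dy=+4->C; (1,4):dx=+10,dy=+14->C; (1,5):dx=+2,dy=+1->C
  (1,6):dx=+7,dy=+9->C; (1,7):dx=+5,dy=+6->C; (1,8):dx=+3,dy=+7->C; (2,3):dx=-2,dy=-7->C
  (2,4):dx=+2,dy=+3->C; (2,5):dx=-6,dy=-10->C; (2,6):dx=-1,dy=-2->C; (2,7):dx=-3,dy=-5->C
  (2,8):dx=-5,dy=-4->C; (3,4):dx=+4,dy=+10->C; (3,5):dx=-4,dy=-3->C; (3,6):dx=+1,dy=+5->C
  (3,7):dx=-1,dy=+2->D; (3,8):dx=-3,dy=+3->D; (4,5):dx=-8,dy=-13->C; (4,6):dx=-3,dy=-5->C
  (4,7):dx=-5,dy=-8->C; (4,8):dx=-7,dy=-7->C; (5,6):dx=+5,dy=+8->C; (5,7):dx=+3,dy=+5->C
  (5,8):dx=+1,dy=+6->C; (6,7):dx=-2,dy=-3->C; (6,8):dx=-4,dy=-2->C; (7,8):dx=-2,dy=+1->D
Step 2: C = 25, D = 3, total pairs = 28.
Step 3: tau = (C - D)/(n(n-1)/2) = (25 - 3)/28 = 0.785714.
Step 4: Exact two-sided p-value (enumerate n! = 40320 permutations of y under H0): p = 0.005506.
Step 5: alpha = 0.1. reject H0.

tau_b = 0.7857 (C=25, D=3), p = 0.005506, reject H0.


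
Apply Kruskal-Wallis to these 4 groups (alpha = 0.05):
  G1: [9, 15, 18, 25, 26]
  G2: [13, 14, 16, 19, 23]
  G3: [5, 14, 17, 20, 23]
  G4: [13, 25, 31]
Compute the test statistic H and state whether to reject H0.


Step 1: Combine all N = 18 observations and assign midranks.
sorted (value, group, rank): (5,G3,1), (9,G1,2), (13,G2,3.5), (13,G4,3.5), (14,G2,5.5), (14,G3,5.5), (15,G1,7), (16,G2,8), (17,G3,9), (18,G1,10), (19,G2,11), (20,G3,12), (23,G2,13.5), (23,G3,13.5), (25,G1,15.5), (25,G4,15.5), (26,G1,17), (31,G4,18)
Step 2: Sum ranks within each group.
R_1 = 51.5 (n_1 = 5)
R_2 = 41.5 (n_2 = 5)
R_3 = 41 (n_3 = 5)
R_4 = 37 (n_4 = 3)
Step 3: H = 12/(N(N+1)) * sum(R_i^2/n_i) - 3(N+1)
     = 12/(18*19) * (51.5^2/5 + 41.5^2/5 + 41^2/5 + 37^2/3) - 3*19
     = 0.035088 * 1667.43 - 57
     = 1.506433.
Step 4: Ties present; correction factor C = 1 - 24/(18^3 - 18) = 0.995872. Corrected H = 1.506433 / 0.995872 = 1.512677.
Step 5: Under H0, H ~ chi^2(3); p-value = 0.679348.
Step 6: alpha = 0.05. fail to reject H0.

H = 1.5127, df = 3, p = 0.679348, fail to reject H0.


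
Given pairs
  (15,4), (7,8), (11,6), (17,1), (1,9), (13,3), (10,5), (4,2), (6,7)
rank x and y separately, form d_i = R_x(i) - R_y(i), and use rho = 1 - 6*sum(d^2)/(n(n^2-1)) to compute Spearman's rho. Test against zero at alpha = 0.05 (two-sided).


Step 1: Rank x and y separately (midranks; no ties here).
rank(x): 15->8, 7->4, 11->6, 17->9, 1->1, 13->7, 10->5, 4->2, 6->3
rank(y): 4->4, 8->8, 6->6, 1->1, 9->9, 3->3, 5->5, 2->2, 7->7
Step 2: d_i = R_x(i) - R_y(i); compute d_i^2.
  (8-4)^2=16, (4-8)^2=16, (6-6)^2=0, (9-1)^2=64, (1-9)^2=64, (7-3)^2=16, (5-5)^2=0, (2-2)^2=0, (3-7)^2=16
sum(d^2) = 192.
Step 3: rho = 1 - 6*192 / (9*(9^2 - 1)) = 1 - 1152/720 = -0.600000.
Step 4: Under H0, t = rho * sqrt((n-2)/(1-rho^2)) = -1.9843 ~ t(7).
Step 5: Two-sided p-value from the t-distribution with 7 df = 0.087623.
Step 6: alpha = 0.05. fail to reject H0.

rho = -0.6000, p = 0.087623, fail to reject H0 at alpha = 0.05.


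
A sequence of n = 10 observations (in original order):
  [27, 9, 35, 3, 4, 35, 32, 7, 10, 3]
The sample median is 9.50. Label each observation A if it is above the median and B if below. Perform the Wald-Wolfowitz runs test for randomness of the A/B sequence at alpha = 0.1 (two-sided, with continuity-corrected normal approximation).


Step 1: Compute median = 9.50; label A = above, B = below.
Labels in order: ABABBAABAB  (n_A = 5, n_B = 5)
Step 2: Count runs R = 8.
Step 3: Under H0 (random ordering), E[R] = 2*n_A*n_B/(n_A+n_B) + 1 = 2*5*5/10 + 1 = 6.0000.
        Var[R] = 2*n_A*n_B*(2*n_A*n_B - n_A - n_B) / ((n_A+n_B)^2 * (n_A+n_B-1)) = 2000/900 = 2.2222.
        SD[R] = 1.4907.
Step 4: Continuity-corrected z = (R - 0.5 - E[R]) / SD[R] = (8 - 0.5 - 6.0000) / 1.4907 = 1.0062.
Step 5: Two-sided p-value via normal approximation = 2*(1 - Phi(|z|)) = 0.314305.
Step 6: alpha = 0.1. fail to reject H0.

R = 8, z = 1.0062, p = 0.314305, fail to reject H0.


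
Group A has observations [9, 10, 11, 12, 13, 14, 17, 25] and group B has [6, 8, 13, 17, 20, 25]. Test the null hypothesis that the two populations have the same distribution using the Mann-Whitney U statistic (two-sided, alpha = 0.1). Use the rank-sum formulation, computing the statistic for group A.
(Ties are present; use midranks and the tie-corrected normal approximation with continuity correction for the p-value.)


Step 1: Combine and sort all 14 observations; assign midranks.
sorted (value, group): (6,Y), (8,Y), (9,X), (10,X), (11,X), (12,X), (13,X), (13,Y), (14,X), (17,X), (17,Y), (20,Y), (25,X), (25,Y)
ranks: 6->1, 8->2, 9->3, 10->4, 11->5, 12->6, 13->7.5, 13->7.5, 14->9, 17->10.5, 17->10.5, 20->12, 25->13.5, 25->13.5
Step 2: Rank sum for X: R1 = 3 + 4 + 5 + 6 + 7.5 + 9 + 10.5 + 13.5 = 58.5.
Step 3: U_X = R1 - n1(n1+1)/2 = 58.5 - 8*9/2 = 58.5 - 36 = 22.5.
       U_Y = n1*n2 - U_X = 48 - 22.5 = 25.5.
Step 4: Ties are present, so use the tie-corrected normal approximation (with continuity correction) for the p-value.
Step 5: p-value = 0.896941; compare to alpha = 0.1. fail to reject H0.

U_X = 22.5, p = 0.896941, fail to reject H0 at alpha = 0.1.


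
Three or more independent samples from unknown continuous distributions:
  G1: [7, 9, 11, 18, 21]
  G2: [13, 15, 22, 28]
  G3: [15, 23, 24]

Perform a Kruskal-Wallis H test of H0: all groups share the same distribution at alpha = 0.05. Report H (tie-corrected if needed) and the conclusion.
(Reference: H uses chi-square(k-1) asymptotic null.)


Step 1: Combine all N = 12 observations and assign midranks.
sorted (value, group, rank): (7,G1,1), (9,G1,2), (11,G1,3), (13,G2,4), (15,G2,5.5), (15,G3,5.5), (18,G1,7), (21,G1,8), (22,G2,9), (23,G3,10), (24,G3,11), (28,G2,12)
Step 2: Sum ranks within each group.
R_1 = 21 (n_1 = 5)
R_2 = 30.5 (n_2 = 4)
R_3 = 26.5 (n_3 = 3)
Step 3: H = 12/(N(N+1)) * sum(R_i^2/n_i) - 3(N+1)
     = 12/(12*13) * (21^2/5 + 30.5^2/4 + 26.5^2/3) - 3*13
     = 0.076923 * 554.846 - 39
     = 3.680449.
Step 4: Ties present; correction factor C = 1 - 6/(12^3 - 12) = 0.996503. Corrected H = 3.680449 / 0.996503 = 3.693363.
Step 5: Under H0, H ~ chi^2(2); p-value = 0.157760.
Step 6: alpha = 0.05. fail to reject H0.

H = 3.6934, df = 2, p = 0.157760, fail to reject H0.


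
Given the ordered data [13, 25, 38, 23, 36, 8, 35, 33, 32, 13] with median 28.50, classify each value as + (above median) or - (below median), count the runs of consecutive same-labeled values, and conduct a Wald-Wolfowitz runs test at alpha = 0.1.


Step 1: Compute median = 28.50; label A = above, B = below.
Labels in order: BBABABAAAB  (n_A = 5, n_B = 5)
Step 2: Count runs R = 7.
Step 3: Under H0 (random ordering), E[R] = 2*n_A*n_B/(n_A+n_B) + 1 = 2*5*5/10 + 1 = 6.0000.
        Var[R] = 2*n_A*n_B*(2*n_A*n_B - n_A - n_B) / ((n_A+n_B)^2 * (n_A+n_B-1)) = 2000/900 = 2.2222.
        SD[R] = 1.4907.
Step 4: Continuity-corrected z = (R - 0.5 - E[R]) / SD[R] = (7 - 0.5 - 6.0000) / 1.4907 = 0.3354.
Step 5: Two-sided p-value via normal approximation = 2*(1 - Phi(|z|)) = 0.737316.
Step 6: alpha = 0.1. fail to reject H0.

R = 7, z = 0.3354, p = 0.737316, fail to reject H0.


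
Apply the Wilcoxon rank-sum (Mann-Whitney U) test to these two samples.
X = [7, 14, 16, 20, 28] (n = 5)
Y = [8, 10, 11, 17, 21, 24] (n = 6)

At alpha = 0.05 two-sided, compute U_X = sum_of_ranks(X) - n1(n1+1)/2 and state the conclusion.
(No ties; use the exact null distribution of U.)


Step 1: Combine and sort all 11 observations; assign midranks.
sorted (value, group): (7,X), (8,Y), (10,Y), (11,Y), (14,X), (16,X), (17,Y), (20,X), (21,Y), (24,Y), (28,X)
ranks: 7->1, 8->2, 10->3, 11->4, 14->5, 16->6, 17->7, 20->8, 21->9, 24->10, 28->11
Step 2: Rank sum for X: R1 = 1 + 5 + 6 + 8 + 11 = 31.
Step 3: U_X = R1 - n1(n1+1)/2 = 31 - 5*6/2 = 31 - 15 = 16.
       U_Y = n1*n2 - U_X = 30 - 16 = 14.
Step 4: No ties, so the exact null distribution of U (based on enumerating the C(11,5) = 462 equally likely rank assignments) gives the two-sided p-value.
Step 5: p-value = 0.930736; compare to alpha = 0.05. fail to reject H0.

U_X = 16, p = 0.930736, fail to reject H0 at alpha = 0.05.


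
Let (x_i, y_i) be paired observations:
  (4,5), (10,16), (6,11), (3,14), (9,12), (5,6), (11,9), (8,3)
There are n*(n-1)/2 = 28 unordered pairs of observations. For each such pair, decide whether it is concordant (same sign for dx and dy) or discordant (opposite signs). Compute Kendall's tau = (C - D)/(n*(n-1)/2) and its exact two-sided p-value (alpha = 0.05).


Step 1: Enumerate the 28 unordered pairs (i,j) with i<j and classify each by sign(x_j-x_i) * sign(y_j-y_i).
  (1,2):dx=+6,dy=+11->C; (1,3):dx=+2,dy=+6->C; (1,4):dx=-1,dy=+9->D; (1,5):dx=+5,dy=+7->C
  (1,6):dx=+1,dy=+1->C; (1,7):dx=+7,dy=+4->C; (1,8):dx=+4,dy=-2->D; (2,3):dx=-4,dy=-5->C
  (2,4):dx=-7,dy=-2->C; (2,5):dx=-1,dy=-4->C; (2,6):dx=-5,dy=-10->C; (2,7):dx=+1,dy=-7->D
  (2,8):dx=-2,dy=-13->C; (3,4):dx=-3,dy=+3->D; (3,5):dx=+3,dy=+1->C; (3,6):dx=-1,dy=-5->C
  (3,7):dx=+5,dy=-2->D; (3,8):dx=+2,dy=-8->D; (4,5):dx=+6,dy=-2->D; (4,6):dx=+2,dy=-8->D
  (4,7):dx=+8,dy=-5->D; (4,8):dx=+5,dy=-11->D; (5,6):dx=-4,dy=-6->C; (5,7):dx=+2,dy=-3->D
  (5,8):dx=-1,dy=-9->C; (6,7):dx=+6,dy=+3->C; (6,8):dx=+3,dy=-3->D; (7,8):dx=-3,dy=-6->C
Step 2: C = 16, D = 12, total pairs = 28.
Step 3: tau = (C - D)/(n(n-1)/2) = (16 - 12)/28 = 0.142857.
Step 4: Exact two-sided p-value (enumerate n! = 40320 permutations of y under H0): p = 0.719544.
Step 5: alpha = 0.05. fail to reject H0.

tau_b = 0.1429 (C=16, D=12), p = 0.719544, fail to reject H0.


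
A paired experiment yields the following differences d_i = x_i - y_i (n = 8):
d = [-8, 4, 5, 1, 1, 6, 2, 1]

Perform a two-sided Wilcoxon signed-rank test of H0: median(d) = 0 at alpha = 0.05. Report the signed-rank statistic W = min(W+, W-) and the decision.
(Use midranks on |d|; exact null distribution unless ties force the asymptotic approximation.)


Step 1: Drop any zero differences (none here) and take |d_i|.
|d| = [8, 4, 5, 1, 1, 6, 2, 1]
Step 2: Midrank |d_i| (ties get averaged ranks).
ranks: |8|->8, |4|->5, |5|->6, |1|->2, |1|->2, |6|->7, |2|->4, |1|->2
Step 3: Attach original signs; sum ranks with positive sign and with negative sign.
W+ = 5 + 6 + 2 + 2 + 7 + 4 + 2 = 28
W- = 8 = 8
(Check: W+ + W- = 36 should equal n(n+1)/2 = 36.)
Step 4: Test statistic W = min(W+, W-) = 8.
Step 5: Ties in |d|, so use the tie-corrected normal approximation.
        E[W] = n(n+1)/4 = 8*9/4 = 18.
        Tie groups: |d|=1 (t=3); sum(t^3 - t) = 24.
        Var[W] = n(n+1)(2n+1)/24 - sum(t^3-t)/48 = 1224/24 - 24/48 = 50.5.
        z = (W - E[W]) / sqrt(Var[W]) = (8 - 18) / 7.1063 = -1.4072.
        Two-sided p = 2*Phi(z) = 0.159370.
Step 6: alpha = 0.05. fail to reject H0.

W+ = 28, W- = 8, W = min = 8, p = 0.159370, fail to reject H0.


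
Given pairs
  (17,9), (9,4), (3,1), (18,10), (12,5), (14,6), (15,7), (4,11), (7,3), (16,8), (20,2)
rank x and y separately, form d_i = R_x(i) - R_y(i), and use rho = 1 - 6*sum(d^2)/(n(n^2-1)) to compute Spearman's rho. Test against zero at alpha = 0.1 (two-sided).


Step 1: Rank x and y separately (midranks; no ties here).
rank(x): 17->9, 9->4, 3->1, 18->10, 12->5, 14->6, 15->7, 4->2, 7->3, 16->8, 20->11
rank(y): 9->9, 4->4, 1->1, 10->10, 5->5, 6->6, 7->7, 11->11, 3->3, 8->8, 2->2
Step 2: d_i = R_x(i) - R_y(i); compute d_i^2.
  (9-9)^2=0, (4-4)^2=0, (1-1)^2=0, (10-10)^2=0, (5-5)^2=0, (6-6)^2=0, (7-7)^2=0, (2-11)^2=81, (3-3)^2=0, (8-8)^2=0, (11-2)^2=81
sum(d^2) = 162.
Step 3: rho = 1 - 6*162 / (11*(11^2 - 1)) = 1 - 972/1320 = 0.263636.
Step 4: Under H0, t = rho * sqrt((n-2)/(1-rho^2)) = 0.8199 ~ t(9).
Step 5: Two-sided p-value from the t-distribution with 9 df = 0.433441.
Step 6: alpha = 0.1. fail to reject H0.

rho = 0.2636, p = 0.433441, fail to reject H0 at alpha = 0.1.


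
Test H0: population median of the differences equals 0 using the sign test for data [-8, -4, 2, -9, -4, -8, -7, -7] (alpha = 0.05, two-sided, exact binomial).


Step 1: Discard zero differences. Original n = 8; n_eff = number of nonzero differences = 8.
Nonzero differences (with sign): -8, -4, +2, -9, -4, -8, -7, -7
Step 2: Count signs: positive = 1, negative = 7.
Step 3: Under H0: P(positive) = 0.5, so the number of positives S ~ Bin(8, 0.5).
Step 4: Two-sided exact p-value = sum of Bin(8,0.5) probabilities at or below the observed probability = 0.070312.
Step 5: alpha = 0.05. fail to reject H0.

n_eff = 8, pos = 1, neg = 7, p = 0.070312, fail to reject H0.


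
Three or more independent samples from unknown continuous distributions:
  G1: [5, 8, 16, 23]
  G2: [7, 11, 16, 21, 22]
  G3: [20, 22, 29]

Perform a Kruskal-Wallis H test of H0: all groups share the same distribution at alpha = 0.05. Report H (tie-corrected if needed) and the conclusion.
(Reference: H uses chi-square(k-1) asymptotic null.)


Step 1: Combine all N = 12 observations and assign midranks.
sorted (value, group, rank): (5,G1,1), (7,G2,2), (8,G1,3), (11,G2,4), (16,G1,5.5), (16,G2,5.5), (20,G3,7), (21,G2,8), (22,G2,9.5), (22,G3,9.5), (23,G1,11), (29,G3,12)
Step 2: Sum ranks within each group.
R_1 = 20.5 (n_1 = 4)
R_2 = 29 (n_2 = 5)
R_3 = 28.5 (n_3 = 3)
Step 3: H = 12/(N(N+1)) * sum(R_i^2/n_i) - 3(N+1)
     = 12/(12*13) * (20.5^2/4 + 29^2/5 + 28.5^2/3) - 3*13
     = 0.076923 * 544.013 - 39
     = 2.847115.
Step 4: Ties present; correction factor C = 1 - 12/(12^3 - 12) = 0.993007. Corrected H = 2.847115 / 0.993007 = 2.867165.
Step 5: Under H0, H ~ chi^2(2); p-value = 0.238453.
Step 6: alpha = 0.05. fail to reject H0.

H = 2.8672, df = 2, p = 0.238453, fail to reject H0.


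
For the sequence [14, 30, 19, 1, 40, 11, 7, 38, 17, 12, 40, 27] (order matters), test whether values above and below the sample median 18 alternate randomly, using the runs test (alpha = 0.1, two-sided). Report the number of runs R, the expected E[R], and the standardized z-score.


Step 1: Compute median = 18; label A = above, B = below.
Labels in order: BAABABBABBAA  (n_A = 6, n_B = 6)
Step 2: Count runs R = 8.
Step 3: Under H0 (random ordering), E[R] = 2*n_A*n_B/(n_A+n_B) + 1 = 2*6*6/12 + 1 = 7.0000.
        Var[R] = 2*n_A*n_B*(2*n_A*n_B - n_A - n_B) / ((n_A+n_B)^2 * (n_A+n_B-1)) = 4320/1584 = 2.7273.
        SD[R] = 1.6514.
Step 4: Continuity-corrected z = (R - 0.5 - E[R]) / SD[R] = (8 - 0.5 - 7.0000) / 1.6514 = 0.3028.
Step 5: Two-sided p-value via normal approximation = 2*(1 - Phi(|z|)) = 0.762069.
Step 6: alpha = 0.1. fail to reject H0.

R = 8, z = 0.3028, p = 0.762069, fail to reject H0.


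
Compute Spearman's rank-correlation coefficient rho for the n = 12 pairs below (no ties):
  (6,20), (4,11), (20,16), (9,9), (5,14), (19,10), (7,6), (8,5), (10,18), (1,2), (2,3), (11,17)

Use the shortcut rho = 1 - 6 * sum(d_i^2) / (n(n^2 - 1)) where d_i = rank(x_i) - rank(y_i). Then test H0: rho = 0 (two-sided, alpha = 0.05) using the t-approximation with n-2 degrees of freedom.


Step 1: Rank x and y separately (midranks; no ties here).
rank(x): 6->5, 4->3, 20->12, 9->8, 5->4, 19->11, 7->6, 8->7, 10->9, 1->1, 2->2, 11->10
rank(y): 20->12, 11->7, 16->9, 9->5, 14->8, 10->6, 6->4, 5->3, 18->11, 2->1, 3->2, 17->10
Step 2: d_i = R_x(i) - R_y(i); compute d_i^2.
  (5-12)^2=49, (3-7)^2=16, (12-9)^2=9, (8-5)^2=9, (4-8)^2=16, (11-6)^2=25, (6-4)^2=4, (7-3)^2=16, (9-11)^2=4, (1-1)^2=0, (2-2)^2=0, (10-10)^2=0
sum(d^2) = 148.
Step 3: rho = 1 - 6*148 / (12*(12^2 - 1)) = 1 - 888/1716 = 0.482517.
Step 4: Under H0, t = rho * sqrt((n-2)/(1-rho^2)) = 1.7421 ~ t(10).
Step 5: Two-sided p-value from the t-distribution with 10 df = 0.112109.
Step 6: alpha = 0.05. fail to reject H0.

rho = 0.4825, p = 0.112109, fail to reject H0 at alpha = 0.05.


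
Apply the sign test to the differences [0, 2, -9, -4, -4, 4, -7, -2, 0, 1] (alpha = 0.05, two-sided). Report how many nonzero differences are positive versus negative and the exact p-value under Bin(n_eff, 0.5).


Step 1: Discard zero differences. Original n = 10; n_eff = number of nonzero differences = 8.
Nonzero differences (with sign): +2, -9, -4, -4, +4, -7, -2, +1
Step 2: Count signs: positive = 3, negative = 5.
Step 3: Under H0: P(positive) = 0.5, so the number of positives S ~ Bin(8, 0.5).
Step 4: Two-sided exact p-value = sum of Bin(8,0.5) probabilities at or below the observed probability = 0.726562.
Step 5: alpha = 0.05. fail to reject H0.

n_eff = 8, pos = 3, neg = 5, p = 0.726562, fail to reject H0.


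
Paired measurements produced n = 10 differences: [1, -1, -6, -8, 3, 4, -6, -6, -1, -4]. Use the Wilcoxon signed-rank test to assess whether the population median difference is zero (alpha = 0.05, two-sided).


Step 1: Drop any zero differences (none here) and take |d_i|.
|d| = [1, 1, 6, 8, 3, 4, 6, 6, 1, 4]
Step 2: Midrank |d_i| (ties get averaged ranks).
ranks: |1|->2, |1|->2, |6|->8, |8|->10, |3|->4, |4|->5.5, |6|->8, |6|->8, |1|->2, |4|->5.5
Step 3: Attach original signs; sum ranks with positive sign and with negative sign.
W+ = 2 + 4 + 5.5 = 11.5
W- = 2 + 8 + 10 + 8 + 8 + 2 + 5.5 = 43.5
(Check: W+ + W- = 55 should equal n(n+1)/2 = 55.)
Step 4: Test statistic W = min(W+, W-) = 11.5.
Step 5: Ties in |d|, so use the tie-corrected normal approximation.
        E[W] = n(n+1)/4 = 10*11/4 = 27.5.
        Tie groups: |d|=1 (t=3), |d|=4 (t=2), |d|=6 (t=3); sum(t^3 - t) = 54.
        Var[W] = n(n+1)(2n+1)/24 - sum(t^3-t)/48 = 2310/24 - 54/48 = 95.125.
        z = (W - E[W]) / sqrt(Var[W]) = (11.5 - 27.5) / 9.7532 = -1.6405.
        Two-sided p = 2*Phi(z) = 0.100904.
Step 6: alpha = 0.05. fail to reject H0.

W+ = 11.5, W- = 43.5, W = min = 11.5, p = 0.100904, fail to reject H0.


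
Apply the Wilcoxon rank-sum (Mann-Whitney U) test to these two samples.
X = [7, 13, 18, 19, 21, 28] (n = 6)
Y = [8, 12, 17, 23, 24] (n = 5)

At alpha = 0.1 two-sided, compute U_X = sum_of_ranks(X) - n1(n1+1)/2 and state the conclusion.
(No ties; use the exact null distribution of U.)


Step 1: Combine and sort all 11 observations; assign midranks.
sorted (value, group): (7,X), (8,Y), (12,Y), (13,X), (17,Y), (18,X), (19,X), (21,X), (23,Y), (24,Y), (28,X)
ranks: 7->1, 8->2, 12->3, 13->4, 17->5, 18->6, 19->7, 21->8, 23->9, 24->10, 28->11
Step 2: Rank sum for X: R1 = 1 + 4 + 6 + 7 + 8 + 11 = 37.
Step 3: U_X = R1 - n1(n1+1)/2 = 37 - 6*7/2 = 37 - 21 = 16.
       U_Y = n1*n2 - U_X = 30 - 16 = 14.
Step 4: No ties, so the exact null distribution of U (based on enumerating the C(11,6) = 462 equally likely rank assignments) gives the two-sided p-value.
Step 5: p-value = 0.930736; compare to alpha = 0.1. fail to reject H0.

U_X = 16, p = 0.930736, fail to reject H0 at alpha = 0.1.


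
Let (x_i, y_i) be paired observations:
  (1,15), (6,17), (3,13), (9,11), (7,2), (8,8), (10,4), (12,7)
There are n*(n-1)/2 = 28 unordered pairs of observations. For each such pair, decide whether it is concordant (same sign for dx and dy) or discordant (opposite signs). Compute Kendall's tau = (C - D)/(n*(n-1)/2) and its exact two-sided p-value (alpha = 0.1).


Step 1: Enumerate the 28 unordered pairs (i,j) with i<j and classify each by sign(x_j-x_i) * sign(y_j-y_i).
  (1,2):dx=+5,dy=+2->C; (1,3):dx=+2,dy=-2->D; (1,4):dx=+8,dy=-4->D; (1,5):dx=+6,dy=-13->D
  (1,6):dx=+7,dy=-7->D; (1,7):dx=+9,dy=-11->D; (1,8):dx=+11,dy=-8->D; (2,3):dx=-3,dy=-4->C
  (2,4):dx=+3,dy=-6->D; (2,5):dx=+1,dy=-15->D; (2,6):dx=+2,dy=-9->D; (2,7):dx=+4,dy=-13->D
  (2,8):dx=+6,dy=-10->D; (3,4):dx=+6,dy=-2->D; (3,5):dx=+4,dy=-11->D; (3,6):dx=+5,dy=-5->D
  (3,7):dx=+7,dy=-9->D; (3,8):dx=+9,dy=-6->D; (4,5):dx=-2,dy=-9->C; (4,6):dx=-1,dy=-3->C
  (4,7):dx=+1,dy=-7->D; (4,8):dx=+3,dy=-4->D; (5,6):dx=+1,dy=+6->C; (5,7):dx=+3,dy=+2->C
  (5,8):dx=+5,dy=+5->C; (6,7):dx=+2,dy=-4->D; (6,8):dx=+4,dy=-1->D; (7,8):dx=+2,dy=+3->C
Step 2: C = 8, D = 20, total pairs = 28.
Step 3: tau = (C - D)/(n(n-1)/2) = (8 - 20)/28 = -0.428571.
Step 4: Exact two-sided p-value (enumerate n! = 40320 permutations of y under H0): p = 0.178869.
Step 5: alpha = 0.1. fail to reject H0.

tau_b = -0.4286 (C=8, D=20), p = 0.178869, fail to reject H0.


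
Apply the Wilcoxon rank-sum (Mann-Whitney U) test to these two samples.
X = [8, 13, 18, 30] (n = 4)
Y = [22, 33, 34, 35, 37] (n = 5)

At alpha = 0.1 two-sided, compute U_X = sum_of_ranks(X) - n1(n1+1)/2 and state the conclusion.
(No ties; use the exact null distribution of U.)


Step 1: Combine and sort all 9 observations; assign midranks.
sorted (value, group): (8,X), (13,X), (18,X), (22,Y), (30,X), (33,Y), (34,Y), (35,Y), (37,Y)
ranks: 8->1, 13->2, 18->3, 22->4, 30->5, 33->6, 34->7, 35->8, 37->9
Step 2: Rank sum for X: R1 = 1 + 2 + 3 + 5 = 11.
Step 3: U_X = R1 - n1(n1+1)/2 = 11 - 4*5/2 = 11 - 10 = 1.
       U_Y = n1*n2 - U_X = 20 - 1 = 19.
Step 4: No ties, so the exact null distribution of U (based on enumerating the C(9,4) = 126 equally likely rank assignments) gives the two-sided p-value.
Step 5: p-value = 0.031746; compare to alpha = 0.1. reject H0.

U_X = 1, p = 0.031746, reject H0 at alpha = 0.1.


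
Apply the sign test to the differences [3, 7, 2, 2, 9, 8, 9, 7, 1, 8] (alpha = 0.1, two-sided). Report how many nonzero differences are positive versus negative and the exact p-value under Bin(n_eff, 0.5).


Step 1: Discard zero differences. Original n = 10; n_eff = number of nonzero differences = 10.
Nonzero differences (with sign): +3, +7, +2, +2, +9, +8, +9, +7, +1, +8
Step 2: Count signs: positive = 10, negative = 0.
Step 3: Under H0: P(positive) = 0.5, so the number of positives S ~ Bin(10, 0.5).
Step 4: Two-sided exact p-value = sum of Bin(10,0.5) probabilities at or below the observed probability = 0.001953.
Step 5: alpha = 0.1. reject H0.

n_eff = 10, pos = 10, neg = 0, p = 0.001953, reject H0.


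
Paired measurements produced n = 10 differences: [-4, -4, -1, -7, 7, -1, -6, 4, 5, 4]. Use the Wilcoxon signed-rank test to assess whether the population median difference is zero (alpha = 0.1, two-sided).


Step 1: Drop any zero differences (none here) and take |d_i|.
|d| = [4, 4, 1, 7, 7, 1, 6, 4, 5, 4]
Step 2: Midrank |d_i| (ties get averaged ranks).
ranks: |4|->4.5, |4|->4.5, |1|->1.5, |7|->9.5, |7|->9.5, |1|->1.5, |6|->8, |4|->4.5, |5|->7, |4|->4.5
Step 3: Attach original signs; sum ranks with positive sign and with negative sign.
W+ = 9.5 + 4.5 + 7 + 4.5 = 25.5
W- = 4.5 + 4.5 + 1.5 + 9.5 + 1.5 + 8 = 29.5
(Check: W+ + W- = 55 should equal n(n+1)/2 = 55.)
Step 4: Test statistic W = min(W+, W-) = 25.5.
Step 5: Ties in |d|, so use the tie-corrected normal approximation.
        E[W] = n(n+1)/4 = 10*11/4 = 27.5.
        Tie groups: |d|=1 (t=2), |d|=4 (t=4), |d|=7 (t=2); sum(t^3 - t) = 72.
        Var[W] = n(n+1)(2n+1)/24 - sum(t^3-t)/48 = 2310/24 - 72/48 = 94.75.
        z = (W - E[W]) / sqrt(Var[W]) = (25.5 - 27.5) / 9.7340 = -0.2055.
        Two-sided p = 2*Phi(z) = 0.837208.
Step 6: alpha = 0.1. fail to reject H0.

W+ = 25.5, W- = 29.5, W = min = 25.5, p = 0.837208, fail to reject H0.


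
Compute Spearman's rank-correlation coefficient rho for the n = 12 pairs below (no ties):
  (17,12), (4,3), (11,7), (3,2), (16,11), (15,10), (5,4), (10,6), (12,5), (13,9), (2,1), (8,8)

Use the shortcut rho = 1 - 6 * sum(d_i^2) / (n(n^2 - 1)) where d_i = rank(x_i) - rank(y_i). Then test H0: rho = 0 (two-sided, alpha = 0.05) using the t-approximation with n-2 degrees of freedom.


Step 1: Rank x and y separately (midranks; no ties here).
rank(x): 17->12, 4->3, 11->7, 3->2, 16->11, 15->10, 5->4, 10->6, 12->8, 13->9, 2->1, 8->5
rank(y): 12->12, 3->3, 7->7, 2->2, 11->11, 10->10, 4->4, 6->6, 5->5, 9->9, 1->1, 8->8
Step 2: d_i = R_x(i) - R_y(i); compute d_i^2.
  (12-12)^2=0, (3-3)^2=0, (7-7)^2=0, (2-2)^2=0, (11-11)^2=0, (10-10)^2=0, (4-4)^2=0, (6-6)^2=0, (8-5)^2=9, (9-9)^2=0, (1-1)^2=0, (5-8)^2=9
sum(d^2) = 18.
Step 3: rho = 1 - 6*18 / (12*(12^2 - 1)) = 1 - 108/1716 = 0.937063.
Step 4: Under H0, t = rho * sqrt((n-2)/(1-rho^2)) = 8.4868 ~ t(10).
Step 5: Two-sided p-value from the t-distribution with 10 df = 0.000007.
Step 6: alpha = 0.05. reject H0.

rho = 0.9371, p = 0.000007, reject H0 at alpha = 0.05.


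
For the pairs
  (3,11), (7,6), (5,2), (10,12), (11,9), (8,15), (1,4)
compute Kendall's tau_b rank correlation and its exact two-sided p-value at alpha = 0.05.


Step 1: Enumerate the 21 unordered pairs (i,j) with i<j and classify each by sign(x_j-x_i) * sign(y_j-y_i).
  (1,2):dx=+4,dy=-5->D; (1,3):dx=+2,dy=-9->D; (1,4):dx=+7,dy=+1->C; (1,5):dx=+8,dy=-2->D
  (1,6):dx=+5,dy=+4->C; (1,7):dx=-2,dy=-7->C; (2,3):dx=-2,dy=-4->C; (2,4):dx=+3,dy=+6->C
  (2,5):dx=+4,dy=+3->C; (2,6):dx=+1,dy=+9->C; (2,7):dx=-6,dy=-2->C; (3,4):dx=+5,dy=+10->C
  (3,5):dx=+6,dy=+7->C; (3,6):dx=+3,dy=+13->C; (3,7):dx=-4,dy=+2->D; (4,5):dx=+1,dy=-3->D
  (4,6):dx=-2,dy=+3->D; (4,7):dx=-9,dy=-8->C; (5,6):dx=-3,dy=+6->D; (5,7):dx=-10,dy=-5->C
  (6,7):dx=-7,dy=-11->C
Step 2: C = 14, D = 7, total pairs = 21.
Step 3: tau = (C - D)/(n(n-1)/2) = (14 - 7)/21 = 0.333333.
Step 4: Exact two-sided p-value (enumerate n! = 5040 permutations of y under H0): p = 0.381349.
Step 5: alpha = 0.05. fail to reject H0.

tau_b = 0.3333 (C=14, D=7), p = 0.381349, fail to reject H0.


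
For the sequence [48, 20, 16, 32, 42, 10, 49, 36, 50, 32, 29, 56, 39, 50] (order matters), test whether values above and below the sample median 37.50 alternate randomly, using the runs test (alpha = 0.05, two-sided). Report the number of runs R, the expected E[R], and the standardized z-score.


Step 1: Compute median = 37.50; label A = above, B = below.
Labels in order: ABBBABABABBAAA  (n_A = 7, n_B = 7)
Step 2: Count runs R = 9.
Step 3: Under H0 (random ordering), E[R] = 2*n_A*n_B/(n_A+n_B) + 1 = 2*7*7/14 + 1 = 8.0000.
        Var[R] = 2*n_A*n_B*(2*n_A*n_B - n_A - n_B) / ((n_A+n_B)^2 * (n_A+n_B-1)) = 8232/2548 = 3.2308.
        SD[R] = 1.7974.
Step 4: Continuity-corrected z = (R - 0.5 - E[R]) / SD[R] = (9 - 0.5 - 8.0000) / 1.7974 = 0.2782.
Step 5: Two-sided p-value via normal approximation = 2*(1 - Phi(|z|)) = 0.780879.
Step 6: alpha = 0.05. fail to reject H0.

R = 9, z = 0.2782, p = 0.780879, fail to reject H0.


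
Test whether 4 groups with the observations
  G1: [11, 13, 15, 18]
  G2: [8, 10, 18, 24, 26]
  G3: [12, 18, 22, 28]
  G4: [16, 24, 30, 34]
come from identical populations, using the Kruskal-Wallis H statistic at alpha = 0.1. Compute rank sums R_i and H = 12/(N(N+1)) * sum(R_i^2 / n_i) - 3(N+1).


Step 1: Combine all N = 17 observations and assign midranks.
sorted (value, group, rank): (8,G2,1), (10,G2,2), (11,G1,3), (12,G3,4), (13,G1,5), (15,G1,6), (16,G4,7), (18,G1,9), (18,G2,9), (18,G3,9), (22,G3,11), (24,G2,12.5), (24,G4,12.5), (26,G2,14), (28,G3,15), (30,G4,16), (34,G4,17)
Step 2: Sum ranks within each group.
R_1 = 23 (n_1 = 4)
R_2 = 38.5 (n_2 = 5)
R_3 = 39 (n_3 = 4)
R_4 = 52.5 (n_4 = 4)
Step 3: H = 12/(N(N+1)) * sum(R_i^2/n_i) - 3(N+1)
     = 12/(17*18) * (23^2/4 + 38.5^2/5 + 39^2/4 + 52.5^2/4) - 3*18
     = 0.039216 * 1498.01 - 54
     = 4.745588.
Step 4: Ties present; correction factor C = 1 - 30/(17^3 - 17) = 0.993873. Corrected H = 4.745588 / 0.993873 = 4.774846.
Step 5: Under H0, H ~ chi^2(3); p-value = 0.189046.
Step 6: alpha = 0.1. fail to reject H0.

H = 4.7748, df = 3, p = 0.189046, fail to reject H0.


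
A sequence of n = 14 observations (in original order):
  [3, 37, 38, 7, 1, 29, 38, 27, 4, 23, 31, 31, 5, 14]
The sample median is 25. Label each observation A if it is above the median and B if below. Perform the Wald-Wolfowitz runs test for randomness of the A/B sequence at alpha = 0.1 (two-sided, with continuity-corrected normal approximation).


Step 1: Compute median = 25; label A = above, B = below.
Labels in order: BAABBAAABBAABB  (n_A = 7, n_B = 7)
Step 2: Count runs R = 7.
Step 3: Under H0 (random ordering), E[R] = 2*n_A*n_B/(n_A+n_B) + 1 = 2*7*7/14 + 1 = 8.0000.
        Var[R] = 2*n_A*n_B*(2*n_A*n_B - n_A - n_B) / ((n_A+n_B)^2 * (n_A+n_B-1)) = 8232/2548 = 3.2308.
        SD[R] = 1.7974.
Step 4: Continuity-corrected z = (R + 0.5 - E[R]) / SD[R] = (7 + 0.5 - 8.0000) / 1.7974 = -0.2782.
Step 5: Two-sided p-value via normal approximation = 2*(1 - Phi(|z|)) = 0.780879.
Step 6: alpha = 0.1. fail to reject H0.

R = 7, z = -0.2782, p = 0.780879, fail to reject H0.


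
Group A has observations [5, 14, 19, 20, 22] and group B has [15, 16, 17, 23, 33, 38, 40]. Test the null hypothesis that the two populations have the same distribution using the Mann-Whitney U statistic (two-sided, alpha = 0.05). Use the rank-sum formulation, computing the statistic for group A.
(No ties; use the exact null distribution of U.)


Step 1: Combine and sort all 12 observations; assign midranks.
sorted (value, group): (5,X), (14,X), (15,Y), (16,Y), (17,Y), (19,X), (20,X), (22,X), (23,Y), (33,Y), (38,Y), (40,Y)
ranks: 5->1, 14->2, 15->3, 16->4, 17->5, 19->6, 20->7, 22->8, 23->9, 33->10, 38->11, 40->12
Step 2: Rank sum for X: R1 = 1 + 2 + 6 + 7 + 8 = 24.
Step 3: U_X = R1 - n1(n1+1)/2 = 24 - 5*6/2 = 24 - 15 = 9.
       U_Y = n1*n2 - U_X = 35 - 9 = 26.
Step 4: No ties, so the exact null distribution of U (based on enumerating the C(12,5) = 792 equally likely rank assignments) gives the two-sided p-value.
Step 5: p-value = 0.202020; compare to alpha = 0.05. fail to reject H0.

U_X = 9, p = 0.202020, fail to reject H0 at alpha = 0.05.


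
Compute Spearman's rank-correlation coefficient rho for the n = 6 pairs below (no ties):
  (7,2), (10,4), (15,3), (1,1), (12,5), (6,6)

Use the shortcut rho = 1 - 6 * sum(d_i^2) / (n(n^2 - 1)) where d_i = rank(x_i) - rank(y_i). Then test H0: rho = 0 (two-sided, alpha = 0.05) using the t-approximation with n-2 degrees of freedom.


Step 1: Rank x and y separately (midranks; no ties here).
rank(x): 7->3, 10->4, 15->6, 1->1, 12->5, 6->2
rank(y): 2->2, 4->4, 3->3, 1->1, 5->5, 6->6
Step 2: d_i = R_x(i) - R_y(i); compute d_i^2.
  (3-2)^2=1, (4-4)^2=0, (6-3)^2=9, (1-1)^2=0, (5-5)^2=0, (2-6)^2=16
sum(d^2) = 26.
Step 3: rho = 1 - 6*26 / (6*(6^2 - 1)) = 1 - 156/210 = 0.257143.
Step 4: Under H0, t = rho * sqrt((n-2)/(1-rho^2)) = 0.5322 ~ t(4).
Step 5: Two-sided p-value from the t-distribution with 4 df = 0.622787.
Step 6: alpha = 0.05. fail to reject H0.

rho = 0.2571, p = 0.622787, fail to reject H0 at alpha = 0.05.


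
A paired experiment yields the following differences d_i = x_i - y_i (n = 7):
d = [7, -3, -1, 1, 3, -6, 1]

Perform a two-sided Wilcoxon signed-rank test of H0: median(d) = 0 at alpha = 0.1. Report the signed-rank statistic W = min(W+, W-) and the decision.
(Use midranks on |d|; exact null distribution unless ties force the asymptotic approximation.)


Step 1: Drop any zero differences (none here) and take |d_i|.
|d| = [7, 3, 1, 1, 3, 6, 1]
Step 2: Midrank |d_i| (ties get averaged ranks).
ranks: |7|->7, |3|->4.5, |1|->2, |1|->2, |3|->4.5, |6|->6, |1|->2
Step 3: Attach original signs; sum ranks with positive sign and with negative sign.
W+ = 7 + 2 + 4.5 + 2 = 15.5
W- = 4.5 + 2 + 6 = 12.5
(Check: W+ + W- = 28 should equal n(n+1)/2 = 28.)
Step 4: Test statistic W = min(W+, W-) = 12.5.
Step 5: Ties in |d|, so use the tie-corrected normal approximation.
        E[W] = n(n+1)/4 = 7*8/4 = 14.
        Tie groups: |d|=1 (t=3), |d|=3 (t=2); sum(t^3 - t) = 30.
        Var[W] = n(n+1)(2n+1)/24 - sum(t^3-t)/48 = 840/24 - 30/48 = 34.375.
        z = (W - E[W]) / sqrt(Var[W]) = (12.5 - 14) / 5.8630 = -0.2558.
        Two-sided p = 2*Phi(z) = 0.798074.
Step 6: alpha = 0.1. fail to reject H0.

W+ = 15.5, W- = 12.5, W = min = 12.5, p = 0.798074, fail to reject H0.
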